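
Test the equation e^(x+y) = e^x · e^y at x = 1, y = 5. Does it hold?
Holds

Substituting x = 1, y = 5:

LHS = e^(1+5) = e^6 ≈ 403.4
RHS = e^1 · e^5 = e^6 ≈ 403.4

LHS = RHS, so the equation holds at this point.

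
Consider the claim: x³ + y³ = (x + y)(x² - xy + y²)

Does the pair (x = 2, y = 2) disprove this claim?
No

Substituting x = 2, y = 2:
LHS = 2³ + 2³ = 16
RHS = (2 + 2)(2² - 2·2 + 2²) = 16

The sides agree, so this pair does not disprove the claim.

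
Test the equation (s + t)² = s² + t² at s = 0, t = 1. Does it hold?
Holds

Substituting s = 0, t = 1:

LHS = (0 + 1)² = 1
RHS = 0² + 1² = 1

LHS = RHS, so the equation holds at this point.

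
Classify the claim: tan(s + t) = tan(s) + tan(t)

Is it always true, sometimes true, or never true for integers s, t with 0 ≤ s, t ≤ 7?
Sometimes true

It holds at (s, t) = (5, 0) (both sides equal tan(5) ≈ -3.381), but fails at (s, t) = (4, 4) (LHS = tan(8) ≈ -6.8, RHS = 2·tan(4) ≈ 2.316).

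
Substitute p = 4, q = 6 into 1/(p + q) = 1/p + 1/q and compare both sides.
LHS = 1/(4 + 6) = 1/10
RHS = 1/4 + 1/6 = 5/12

LHS ≠ RHS, so the equation does not hold here.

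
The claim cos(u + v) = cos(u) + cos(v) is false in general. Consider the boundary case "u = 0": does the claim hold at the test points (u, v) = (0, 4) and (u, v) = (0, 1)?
No, fails at both test points

At (0, 4): LHS = cos(4) ≈ -0.6536 ≠ RHS = cos(4) + 1 ≈ 0.3464
At (0, 1): LHS = cos(1) ≈ 0.5403 ≠ RHS = cos(1) + 1 ≈ 1.54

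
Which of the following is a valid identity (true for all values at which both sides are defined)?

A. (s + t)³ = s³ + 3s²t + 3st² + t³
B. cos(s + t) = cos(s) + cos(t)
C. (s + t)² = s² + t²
A: holds — e.g. at (5, 8), both sides equal 2197.
B: fails at (1, 5) — LHS = cos(6) ≈ 0.9602, RHS = cos(5) + cos(1) ≈ 0.824.
C: fails at (1, 2) — LHS = 9, RHS = 5.

Answer: A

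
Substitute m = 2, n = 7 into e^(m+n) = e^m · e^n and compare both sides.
LHS = e^(2+7) = e^9 ≈ 8103
RHS = e^2 · e^7 = e^9 ≈ 8103

LHS = RHS: the two sides agree.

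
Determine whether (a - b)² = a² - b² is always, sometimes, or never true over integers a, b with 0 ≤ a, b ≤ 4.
It holds at (a, b) = (4, 4) (both sides equal 0), but fails at (a, b) = (1, 4) (LHS = 9, RHS = -15).

Answer: Sometimes true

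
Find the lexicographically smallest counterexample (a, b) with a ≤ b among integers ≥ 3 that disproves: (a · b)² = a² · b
(a, b) = (3, 3)

Substituting (3, 3) into the claim:
LHS = (3 · 3)² = 81
RHS = 3² · 3 = 27

Since LHS ≠ RHS, this pair disproves the claim, and no lexicographically smaller pair (a ≤ b, integers ≥ 3) does.

For instance (10, 10) is also a counterexample (LHS = 10000, RHS = 1000), but it's lexicographically larger.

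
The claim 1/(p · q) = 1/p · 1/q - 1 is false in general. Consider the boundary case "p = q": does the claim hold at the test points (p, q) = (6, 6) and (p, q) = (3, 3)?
No, fails at both test points

At (6, 6): LHS = 1/36 ≠ RHS = -35/36
At (3, 3): LHS = 1/9 ≠ RHS = -8/9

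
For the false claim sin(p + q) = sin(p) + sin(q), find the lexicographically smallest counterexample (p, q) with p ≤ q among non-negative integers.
At (0, 0): both sides equal 0, so it holds there.

Substituting (1, 1) into the claim:
LHS = sin(1 + 1) = sin(2) ≈ 0.9093
RHS = sin(1) + sin(1) = 2·sin(1) ≈ 1.683

Since LHS ≠ RHS, this pair disproves the claim, and no lexicographically smaller pair (p ≤ q, non-negative integers) does.

For instance (3, 6) is also a counterexample (LHS = sin(9) ≈ 0.4121, RHS = sin(6) + sin(3) ≈ -0.1383), but it's lexicographically larger.

Answer: (p, q) = (1, 1)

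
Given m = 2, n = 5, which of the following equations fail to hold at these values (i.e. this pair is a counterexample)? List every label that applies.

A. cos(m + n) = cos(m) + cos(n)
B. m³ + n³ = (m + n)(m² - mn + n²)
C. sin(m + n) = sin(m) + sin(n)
Evaluating each claim at the given values:
A. LHS = cos(7) ≈ 0.7539, RHS = cos(2) + cos(5) ≈ -0.1325 → fails here (LHS ≠ RHS)
B. LHS = 133, RHS = 133 → holds here (LHS = RHS)
C. LHS = sin(7) ≈ 0.657, RHS = sin(5) + sin(2) ≈ -0.04963 → fails here (LHS ≠ RHS)

Answer: A, C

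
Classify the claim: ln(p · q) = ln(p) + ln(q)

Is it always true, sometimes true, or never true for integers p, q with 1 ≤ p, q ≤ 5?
The identity holds for every pair in the range. For instance at (p, q) = (5, 4): both sides equal ln(20) ≈ 2.996.

Answer: Always true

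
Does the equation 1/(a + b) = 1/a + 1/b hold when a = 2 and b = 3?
Substituting a = 2, b = 3:

LHS = 1/(2 + 3) = 1/5
RHS = 1/2 + 1/3 = 5/6

LHS ≠ RHS, so the equation does not hold at this point.

Answer: Fails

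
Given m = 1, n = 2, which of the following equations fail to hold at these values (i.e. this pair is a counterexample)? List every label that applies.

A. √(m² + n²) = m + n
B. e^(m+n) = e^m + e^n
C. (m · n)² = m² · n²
A, B

Evaluating each claim at the given values:
A. LHS = √(5) ≈ 2.236, RHS = 3 → fails here (LHS ≠ RHS)
B. LHS = e^3 ≈ 20.09, RHS = e + e^2 ≈ 10.11 → fails here (LHS ≠ RHS)
C. LHS = 4, RHS = 4 → holds here (LHS = RHS)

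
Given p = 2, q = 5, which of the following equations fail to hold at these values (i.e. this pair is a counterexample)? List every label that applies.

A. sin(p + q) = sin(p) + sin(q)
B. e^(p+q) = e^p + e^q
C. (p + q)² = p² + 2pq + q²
A, B

Evaluating each claim at the given values:
A. LHS = sin(7) ≈ 0.657, RHS = sin(5) + sin(2) ≈ -0.04963 → fails here (LHS ≠ RHS)
B. LHS = e^7 ≈ 1097, RHS = e^2 + e^5 ≈ 155.8 → fails here (LHS ≠ RHS)
C. LHS = 49, RHS = 49 → holds here (LHS = RHS)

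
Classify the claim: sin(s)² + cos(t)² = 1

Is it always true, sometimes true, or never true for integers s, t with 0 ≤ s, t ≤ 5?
Sometimes true

It holds at (s, t) = (3, 3) (both sides equal 1), but fails at (s, t) = (4, 3) (LHS = sin(4)² + cos(3)² ≈ 1.553, RHS = 1).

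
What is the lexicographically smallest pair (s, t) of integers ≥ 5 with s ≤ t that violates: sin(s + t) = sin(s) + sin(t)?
Substituting (5, 5) into the claim:
LHS = sin(5 + 5) = sin(10) ≈ -0.544
RHS = sin(5) + sin(5) = 2·sin(5) ≈ -1.918

Since LHS ≠ RHS, this pair disproves the claim, and no lexicographically smaller pair (s ≤ t, integers ≥ 5) does.

For instance (10, 11) is also a counterexample (LHS = sin(21) ≈ 0.8367, RHS = sin(11) + sin(10) ≈ -1.544), but it's lexicographically larger.

Answer: (s, t) = (5, 5)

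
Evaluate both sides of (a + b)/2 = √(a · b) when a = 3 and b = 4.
LHS = (3 + 4)/2 = 7/2
RHS = √(3 · 4) = 2·√(3) ≈ 3.464

LHS ≠ RHS (they differ by about 0.0359), so the equation does not hold here.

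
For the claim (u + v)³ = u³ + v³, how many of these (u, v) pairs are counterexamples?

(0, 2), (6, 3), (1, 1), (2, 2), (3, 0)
3

Testing each pair:
(0, 2): LHS = 8, RHS = 8 → satisfies claim
(6, 3): LHS = 729, RHS = 243 → counterexample
(1, 1): LHS = 8, RHS = 2 → counterexample
(2, 2): LHS = 64, RHS = 16 → counterexample
(3, 0): LHS = 27, RHS = 27 → satisfies claim

That makes 3 counterexamples.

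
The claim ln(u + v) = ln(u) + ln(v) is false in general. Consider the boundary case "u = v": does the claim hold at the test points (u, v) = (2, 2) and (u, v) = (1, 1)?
Only at (2, 2)

At (2, 2): LHS = ln(4) ≈ 1.386, RHS = 2·ln(2) ≈ 1.386 → equal
At (1, 1): LHS = ln(2) ≈ 0.6931 ≠ RHS = 0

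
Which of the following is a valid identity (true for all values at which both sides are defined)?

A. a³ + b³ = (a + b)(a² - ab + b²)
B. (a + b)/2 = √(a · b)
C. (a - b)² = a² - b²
A: holds — e.g. at (1, 5), both sides equal 126.
B: fails at (3, 5) — LHS = 4, RHS = √(15) ≈ 3.873.
C: fails at (3, 7) — LHS = 16, RHS = -40.

Answer: A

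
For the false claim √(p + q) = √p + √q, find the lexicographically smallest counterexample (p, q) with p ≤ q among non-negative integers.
(p, q) = (1, 1)

Substituting (1, 1) into the claim:
LHS = √(1 + 1) = √(2) ≈ 1.414
RHS = √1 + √1 = 2

Since LHS ≠ RHS, this pair disproves the claim, and no lexicographically smaller pair (p ≤ q, non-negative integers) does.

For instance (1, 6) is also a counterexample (LHS = √(7) ≈ 2.646, RHS = 1 + √(6) ≈ 3.449), but it's lexicographically larger.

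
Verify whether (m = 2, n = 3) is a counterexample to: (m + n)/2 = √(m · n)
Substituting m = 2, n = 3:
LHS = (2 + 3)/2 = 5/2
RHS = √(2 · 3) = √(6) ≈ 2.449

Since LHS ≠ RHS, this pair disproves the claim.

Answer: Yes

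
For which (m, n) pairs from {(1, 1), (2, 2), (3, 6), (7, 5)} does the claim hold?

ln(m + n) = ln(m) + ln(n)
Testing each pair:
(1, 1): LHS = ln(2) ≈ 0.6931, RHS = 0 → fails
(2, 2): LHS = ln(4) ≈ 1.386, RHS = 2·ln(2) ≈ 1.386 → holds
(3, 6): LHS = ln(9) ≈ 2.197, RHS = ln(3) + ln(6) ≈ 2.89 → fails
(7, 5): LHS = ln(12) ≈ 2.485, RHS = ln(5) + ln(7) ≈ 3.555 → fails

1 of 4 pairs satisfies the claim.

Answer: (2, 2)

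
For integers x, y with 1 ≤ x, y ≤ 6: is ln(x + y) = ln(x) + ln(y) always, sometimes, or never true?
Sometimes true

It holds at (x, y) = (2, 2) (both sides equal ln(4) ≈ 1.386), but fails at (x, y) = (5, 5) (LHS = ln(10) ≈ 2.303, RHS = 2·ln(5) ≈ 3.219).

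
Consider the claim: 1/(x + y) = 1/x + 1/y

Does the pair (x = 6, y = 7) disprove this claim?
Substituting x = 6, y = 7:
LHS = 1/(6 + 7) = 1/13
RHS = 1/6 + 1/7 = 13/42

Since LHS ≠ RHS, this pair disproves the claim.

Answer: Yes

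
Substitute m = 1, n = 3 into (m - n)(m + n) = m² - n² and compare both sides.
LHS = (1 - 3)(1 + 3) = -8
RHS = 1² - 3² = -8

LHS = RHS: the two sides agree.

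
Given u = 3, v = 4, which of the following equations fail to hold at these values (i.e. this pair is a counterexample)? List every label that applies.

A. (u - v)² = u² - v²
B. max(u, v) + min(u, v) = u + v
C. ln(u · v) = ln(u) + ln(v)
Evaluating each claim at the given values:
A. LHS = 1, RHS = -7 → fails here (LHS ≠ RHS)
B. LHS = 7, RHS = 7 → holds here (LHS = RHS)
C. LHS = ln(12) ≈ 2.485, RHS = ln(3) + ln(4) ≈ 2.485 → holds here (LHS = RHS)

Answer: A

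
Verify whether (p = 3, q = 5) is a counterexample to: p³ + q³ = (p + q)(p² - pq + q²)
No

Substituting p = 3, q = 5:
LHS = 3³ + 5³ = 152
RHS = (3 + 5)(3² - 3·5 + 5²) = 152

The sides agree, so this pair does not disprove the claim.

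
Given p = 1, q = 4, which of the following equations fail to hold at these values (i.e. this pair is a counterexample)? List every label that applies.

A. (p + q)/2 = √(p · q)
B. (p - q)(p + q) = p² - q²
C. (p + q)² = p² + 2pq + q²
Evaluating each claim at the given values:
A. LHS = 5/2, RHS = 2 → fails here (LHS ≠ RHS)
B. LHS = -15, RHS = -15 → holds here (LHS = RHS)
C. LHS = 25, RHS = 25 → holds here (LHS = RHS)

Answer: A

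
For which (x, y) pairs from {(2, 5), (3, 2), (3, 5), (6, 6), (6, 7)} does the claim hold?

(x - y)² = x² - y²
Testing each pair:
(2, 5): LHS = 9, RHS = -21 → fails
(3, 2): LHS = 1, RHS = 5 → fails
(3, 5): LHS = 4, RHS = -16 → fails
(6, 6): LHS = 0, RHS = 0 → holds
(6, 7): LHS = 1, RHS = -13 → fails

1 of 5 pairs satisfies the claim.

Answer: (6, 6)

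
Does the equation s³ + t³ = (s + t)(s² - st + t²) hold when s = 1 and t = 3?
Substituting s = 1, t = 3:

LHS = 1³ + 3³ = 28
RHS = (1 + 3)(1² - 1·3 + 3²) = 28

LHS = RHS, so the equation holds at this point.

Answer: Holds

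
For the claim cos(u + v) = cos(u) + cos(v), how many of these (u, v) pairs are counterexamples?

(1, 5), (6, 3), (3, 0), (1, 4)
Testing each pair:
(1, 5): LHS = cos(6) ≈ 0.9602, RHS = cos(5) + cos(1) ≈ 0.824 → counterexample
(6, 3): LHS = cos(9) ≈ -0.9111, RHS = cos(3) + cos(6) ≈ -0.02982 → counterexample
(3, 0): LHS = cos(3) ≈ -0.99, RHS = cos(3) + 1 ≈ 0.01001 → counterexample
(1, 4): LHS = cos(5) ≈ 0.2837, RHS = cos(4) + cos(1) ≈ -0.1133 → counterexample

That makes 4 counterexamples.

Answer: 4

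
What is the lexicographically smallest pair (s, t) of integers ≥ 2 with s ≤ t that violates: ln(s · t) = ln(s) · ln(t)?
(s, t) = (2, 2)

Substituting (2, 2) into the claim:
LHS = ln(2 · 2) = ln(4) ≈ 1.386
RHS = ln(2) · ln(2) = ln(2)² ≈ 0.4805

Since LHS ≠ RHS, this pair disproves the claim, and no lexicographically smaller pair (s ≤ t, integers ≥ 2) does.

For instance (6, 8) is also a counterexample (LHS = ln(48) ≈ 3.871, RHS = ln(6)·ln(8) ≈ 3.726), but it's lexicographically larger.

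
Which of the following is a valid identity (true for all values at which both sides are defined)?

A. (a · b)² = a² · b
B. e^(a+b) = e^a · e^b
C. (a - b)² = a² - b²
B

A: fails at (1, 5) — LHS = 25, RHS = 5.
B: holds — e.g. at (3, 4), both sides equal e^7 ≈ 1097.
C: fails at (2, 3) — LHS = 1, RHS = -5.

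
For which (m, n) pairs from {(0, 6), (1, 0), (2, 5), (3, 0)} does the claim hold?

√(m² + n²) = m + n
(0, 6), (1, 0), (3, 0)

Testing each pair:
(0, 6): LHS = 6, RHS = 6 → holds
(1, 0): LHS = 1, RHS = 1 → holds
(2, 5): LHS = √(29) ≈ 5.385, RHS = 7 → fails
(3, 0): LHS = 3, RHS = 3 → holds

3 of 4 pairs satisfy the claim.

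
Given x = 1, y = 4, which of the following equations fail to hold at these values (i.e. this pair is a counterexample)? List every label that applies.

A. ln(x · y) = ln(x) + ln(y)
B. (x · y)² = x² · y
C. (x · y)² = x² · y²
Evaluating each claim at the given values:
A. LHS = ln(4) ≈ 1.386, RHS = ln(4) ≈ 1.386 → holds here (LHS = RHS)
B. LHS = 16, RHS = 4 → fails here (LHS ≠ RHS)
C. LHS = 16, RHS = 16 → holds here (LHS = RHS)

Answer: B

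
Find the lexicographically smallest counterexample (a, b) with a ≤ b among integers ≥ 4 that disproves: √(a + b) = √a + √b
(a, b) = (4, 4)

Substituting (4, 4) into the claim:
LHS = √(4 + 4) = 2·√(2) ≈ 2.828
RHS = √4 + √4 = 4

Since LHS ≠ RHS, this pair disproves the claim, and no lexicographically smaller pair (a ≤ b, integers ≥ 4) does.

For instance (5, 11) is also a counterexample (LHS = 4, RHS = √(5) + √(11) ≈ 5.553), but it's lexicographically larger.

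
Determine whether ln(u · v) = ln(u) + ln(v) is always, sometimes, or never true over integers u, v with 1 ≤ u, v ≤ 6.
Always true

The identity holds for every pair in the range. For instance at (u, v) = (1, 2): both sides equal ln(2) ≈ 0.6931.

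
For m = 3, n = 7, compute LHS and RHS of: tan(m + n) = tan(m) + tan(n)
LHS = tan(3 + 7) = tan(10) ≈ 0.6484
RHS = tan(3) + tan(7) ≈ 0.7289

LHS ≠ RHS (they differ by about 0.08054), so the equation does not hold here.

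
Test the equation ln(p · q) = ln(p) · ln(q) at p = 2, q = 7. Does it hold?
Substituting p = 2, q = 7:

LHS = ln(2 · 7) = ln(14) ≈ 2.639
RHS = ln(2) · ln(7) ≈ 1.349

LHS ≠ RHS, so the equation does not hold at this point.

Answer: Fails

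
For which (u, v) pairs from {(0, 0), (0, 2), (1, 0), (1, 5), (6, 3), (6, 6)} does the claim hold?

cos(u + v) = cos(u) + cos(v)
Testing each pair:
(0, 0): LHS = 1, RHS = 2 → fails
(0, 2): LHS = cos(2) ≈ -0.4161, RHS = cos(2) + 1 ≈ 0.5839 → fails
(1, 0): LHS = cos(1) ≈ 0.5403, RHS = cos(1) + 1 ≈ 1.54 → fails
(1, 5): LHS = cos(6) ≈ 0.9602, RHS = cos(5) + cos(1) ≈ 0.824 → fails
(6, 3): LHS = cos(9) ≈ -0.9111, RHS = cos(3) + cos(6) ≈ -0.02982 → fails
(6, 6): LHS = cos(12) ≈ 0.8439, RHS = 2·cos(6) ≈ 1.92 → fails

No pair satisfies the claim.

Answer: None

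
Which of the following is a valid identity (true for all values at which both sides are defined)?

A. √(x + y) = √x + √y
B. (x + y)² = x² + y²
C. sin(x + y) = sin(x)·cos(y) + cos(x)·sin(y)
A: fails at (5, 5) — LHS = √(10) ≈ 3.162, RHS = 2·√(5) ≈ 4.472.
B: fails at (6, 7) — LHS = 169, RHS = 85.
C: holds — e.g. at (1, 1), both sides equal sin(2) ≈ 0.9093.

Answer: C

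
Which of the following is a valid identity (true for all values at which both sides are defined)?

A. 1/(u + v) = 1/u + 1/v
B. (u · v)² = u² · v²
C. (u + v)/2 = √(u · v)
B

A: fails at (1, 1) — LHS = 1/2, RHS = 2.
B: holds — e.g. at (1, 1), both sides equal 1.
C: fails at (6, 7) — LHS = 13/2, RHS = √(42) ≈ 6.481.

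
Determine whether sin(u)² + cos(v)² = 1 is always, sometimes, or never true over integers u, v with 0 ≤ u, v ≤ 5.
Sometimes true

It holds at (u, v) = (2, 2) (both sides equal 1), but fails at (u, v) = (2, 4) (LHS = cos(4)² + sin(2)² ≈ 1.254, RHS = 1).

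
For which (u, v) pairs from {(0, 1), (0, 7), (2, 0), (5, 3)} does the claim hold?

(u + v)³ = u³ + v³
(0, 1), (0, 7), (2, 0)

Testing each pair:
(0, 1): LHS = 1, RHS = 1 → holds
(0, 7): LHS = 343, RHS = 343 → holds
(2, 0): LHS = 8, RHS = 8 → holds
(5, 3): LHS = 512, RHS = 152 → fails

3 of 4 pairs satisfy the claim.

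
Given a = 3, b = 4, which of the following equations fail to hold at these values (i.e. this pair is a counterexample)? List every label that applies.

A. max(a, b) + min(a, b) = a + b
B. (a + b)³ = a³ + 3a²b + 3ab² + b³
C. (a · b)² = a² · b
Evaluating each claim at the given values:
A. LHS = 7, RHS = 7 → holds here (LHS = RHS)
B. LHS = 343, RHS = 343 → holds here (LHS = RHS)
C. LHS = 144, RHS = 36 → fails here (LHS ≠ RHS)

Answer: C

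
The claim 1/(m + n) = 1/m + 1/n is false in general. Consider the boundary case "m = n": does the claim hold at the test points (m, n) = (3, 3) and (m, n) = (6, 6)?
No, fails at both test points

At (3, 3): LHS = 1/6 ≠ RHS = 2/3
At (6, 6): LHS = 1/12 ≠ RHS = 1/3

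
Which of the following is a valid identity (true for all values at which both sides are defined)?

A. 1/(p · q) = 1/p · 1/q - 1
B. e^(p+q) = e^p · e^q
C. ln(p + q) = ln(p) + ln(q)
B

A: fails at (2, 2) — LHS = 1/4, RHS = -3/4.
B: holds — e.g. at (2, 5), both sides equal e^7 ≈ 1097.
C: fails at (2, 3) — LHS = ln(5) ≈ 1.609, RHS = ln(2) + ln(3) ≈ 1.792.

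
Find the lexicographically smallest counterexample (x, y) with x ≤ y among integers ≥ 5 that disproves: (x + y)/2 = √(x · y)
Substituting (5, 6) into the claim:
LHS = (5 + 6)/2 = 11/2
RHS = √(5 · 6) = √(30) ≈ 5.477

Since LHS ≠ RHS, this pair disproves the claim, and no lexicographically smaller pair (x ≤ y, integers ≥ 5) does.

For instance (6, 9) is also a counterexample (LHS = 15/2, RHS = 3·√(6) ≈ 7.348), but it's lexicographically larger.

Answer: (x, y) = (5, 6)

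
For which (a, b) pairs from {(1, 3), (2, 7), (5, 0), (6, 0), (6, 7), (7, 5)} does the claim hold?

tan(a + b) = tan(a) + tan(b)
Testing each pair:
(1, 3): LHS = tan(4) ≈ 1.158, RHS = tan(3) + tan(1) ≈ 1.415 → fails
(2, 7): LHS = tan(9) ≈ -0.4523, RHS = tan(2) + tan(7) ≈ -1.314 → fails
(5, 0): LHS = tan(5) ≈ -3.381, RHS = tan(5) ≈ -3.381 → holds
(6, 0): LHS = tan(6) ≈ -0.291, RHS = tan(6) ≈ -0.291 → holds
(6, 7): LHS = tan(13) ≈ 0.463, RHS = tan(6) + tan(7) ≈ 0.5804 → fails
(7, 5): LHS = tan(12) ≈ -0.6359, RHS = tan(5) + tan(7) ≈ -2.509 → fails

2 of 6 pairs satisfy the claim.

Answer: (5, 0), (6, 0)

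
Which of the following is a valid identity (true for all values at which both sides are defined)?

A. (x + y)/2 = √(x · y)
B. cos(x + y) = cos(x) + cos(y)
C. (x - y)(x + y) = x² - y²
C

A: fails at (3, 5) — LHS = 4, RHS = √(15) ≈ 3.873.
B: fails at (4, 6) — LHS = cos(10) ≈ -0.8391, RHS = cos(4) + cos(6) ≈ 0.3065.
C: holds — e.g. at (4, 4), both sides equal 0.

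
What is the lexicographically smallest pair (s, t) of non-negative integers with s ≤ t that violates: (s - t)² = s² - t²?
Substituting (0, 1) into the claim:
LHS = (0 - 1)² = 1
RHS = 0² - 1² = -1

Since LHS ≠ RHS, this pair disproves the claim, and no lexicographically smaller pair (s ≤ t, non-negative integers) does.

For instance (2, 7) is also a counterexample (LHS = 25, RHS = -45), but it's lexicographically larger.

Answer: (s, t) = (0, 1)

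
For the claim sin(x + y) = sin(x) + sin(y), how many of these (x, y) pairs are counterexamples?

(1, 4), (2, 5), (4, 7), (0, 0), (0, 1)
3

Testing each pair:
(1, 4): LHS = sin(5) ≈ -0.9589, RHS = sin(4) + sin(1) ≈ 0.08467 → counterexample
(2, 5): LHS = sin(7) ≈ 0.657, RHS = sin(5) + sin(2) ≈ -0.04963 → counterexample
(4, 7): LHS = sin(11) ≈ -1, RHS = sin(4) + sin(7) ≈ -0.09982 → counterexample
(0, 0): LHS = 0, RHS = 0 → satisfies claim
(0, 1): LHS = sin(1) ≈ 0.8415, RHS = sin(1) ≈ 0.8415 → satisfies claim

That makes 3 counterexamples.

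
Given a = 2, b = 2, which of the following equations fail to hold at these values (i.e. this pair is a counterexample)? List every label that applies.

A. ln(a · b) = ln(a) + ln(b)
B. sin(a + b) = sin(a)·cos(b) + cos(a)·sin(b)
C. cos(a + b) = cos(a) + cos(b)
C

Evaluating each claim at the given values:
A. LHS = ln(4) ≈ 1.386, RHS = 2·ln(2) ≈ 1.386 → holds here (LHS = RHS)
B. LHS = sin(4) ≈ -0.7568, RHS = 2·sin(2)·cos(2) ≈ -0.7568 → holds here (LHS = RHS)
C. LHS = cos(4) ≈ -0.6536, RHS = 2·cos(2) ≈ -0.8323 → fails here (LHS ≠ RHS)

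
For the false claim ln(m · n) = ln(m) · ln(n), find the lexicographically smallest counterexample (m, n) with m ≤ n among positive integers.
At (1, 1): both sides equal 0, so it holds there.

Substituting (1, 2) into the claim:
LHS = ln(1 · 2) = ln(2) ≈ 0.6931
RHS = ln(1) · ln(2) = 0

Since LHS ≠ RHS, this pair disproves the claim, and no lexicographically smaller pair (m ≤ n, positive integers) does.

For instance (1, 3) is also a counterexample (LHS = ln(3) ≈ 1.099, RHS = 0), but it's lexicographically larger.

Answer: (m, n) = (1, 2)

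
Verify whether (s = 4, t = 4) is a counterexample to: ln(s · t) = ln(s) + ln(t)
Substituting s = 4, t = 4:
LHS = ln(4 · 4) = ln(16) ≈ 2.773
RHS = ln(4) + ln(4) = 2·ln(4) ≈ 2.773

The sides agree, so this pair does not disprove the claim.

Answer: No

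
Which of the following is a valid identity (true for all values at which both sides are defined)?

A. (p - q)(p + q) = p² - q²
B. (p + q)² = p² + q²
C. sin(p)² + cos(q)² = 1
A

A: holds — e.g. at (2, 2), both sides equal 0.
B: fails at (3, 5) — LHS = 64, RHS = 34.
C: fails at (2, 4) — LHS = cos(4)² + sin(2)² ≈ 1.254, RHS = 1.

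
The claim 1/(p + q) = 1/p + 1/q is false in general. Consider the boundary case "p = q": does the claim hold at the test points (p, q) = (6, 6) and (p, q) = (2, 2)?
No, fails at both test points

At (6, 6): LHS = 1/12 ≠ RHS = 1/3
At (2, 2): LHS = 1/4 ≠ RHS = 1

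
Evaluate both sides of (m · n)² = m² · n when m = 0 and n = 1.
LHS = (0 · 1)² = 0
RHS = 0² · 1 = 0

LHS = RHS: the two sides agree.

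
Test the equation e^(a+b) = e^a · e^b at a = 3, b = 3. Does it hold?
Substituting a = 3, b = 3:

LHS = e^(3+3) = e^6 ≈ 403.4
RHS = e^3 · e^3 = e^6 ≈ 403.4

LHS = RHS, so the equation holds at this point.

Answer: Holds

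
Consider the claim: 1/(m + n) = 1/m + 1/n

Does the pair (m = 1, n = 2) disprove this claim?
Yes

Substituting m = 1, n = 2:
LHS = 1/(1 + 2) = 1/3
RHS = 1/1 + 1/2 = 3/2

Since LHS ≠ RHS, this pair disproves the claim.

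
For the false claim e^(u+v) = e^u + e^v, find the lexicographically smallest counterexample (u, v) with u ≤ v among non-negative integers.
Substituting (0, 0) into the claim:
LHS = e^(0+0) = 1
RHS = e^0 + e^0 = 2

Since LHS ≠ RHS, this pair disproves the claim, and no lexicographically smaller pair (u ≤ v, non-negative integers) does.

For instance (4, 4) is also a counterexample (LHS = e^8 ≈ 2981, RHS = 2·e^4 ≈ 109.2), but it's lexicographically larger.

Answer: (u, v) = (0, 0)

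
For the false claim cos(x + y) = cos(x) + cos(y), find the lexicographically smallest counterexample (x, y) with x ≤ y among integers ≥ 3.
(x, y) = (3, 3)

Substituting (3, 3) into the claim:
LHS = cos(3 + 3) = cos(6) ≈ 0.9602
RHS = cos(3) + cos(3) = 2·cos(3) ≈ -1.98

Since LHS ≠ RHS, this pair disproves the claim, and no lexicographically smaller pair (x ≤ y, integers ≥ 3) does.

For instance (9, 9) is also a counterexample (LHS = cos(18) ≈ 0.6603, RHS = 2·cos(9) ≈ -1.822), but it's lexicographically larger.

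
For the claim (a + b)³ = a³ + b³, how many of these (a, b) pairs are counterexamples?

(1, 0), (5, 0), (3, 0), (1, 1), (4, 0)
Testing each pair:
(1, 0): LHS = 1, RHS = 1 → satisfies claim
(5, 0): LHS = 125, RHS = 125 → satisfies claim
(3, 0): LHS = 27, RHS = 27 → satisfies claim
(1, 1): LHS = 8, RHS = 2 → counterexample
(4, 0): LHS = 64, RHS = 64 → satisfies claim

That makes 1 counterexample.

Answer: 1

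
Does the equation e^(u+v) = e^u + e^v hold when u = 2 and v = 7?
Fails

Substituting u = 2, v = 7:

LHS = e^(2+7) = e^9 ≈ 8103
RHS = e^2 + e^7 ≈ 1104

LHS ≠ RHS, so the equation does not hold at this point.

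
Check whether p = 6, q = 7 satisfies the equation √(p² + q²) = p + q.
Fails

Substituting p = 6, q = 7:

LHS = √(6² + 7²) = √(85) ≈ 9.22
RHS = 6 + 7 = 13

LHS ≠ RHS, so the equation does not hold at this point.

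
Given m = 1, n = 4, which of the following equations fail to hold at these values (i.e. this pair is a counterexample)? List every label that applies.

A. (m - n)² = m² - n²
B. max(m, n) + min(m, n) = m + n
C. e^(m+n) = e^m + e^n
Evaluating each claim at the given values:
A. LHS = 9, RHS = -15 → fails here (LHS ≠ RHS)
B. LHS = 5, RHS = 5 → holds here (LHS = RHS)
C. LHS = e^5 ≈ 148.4, RHS = e + e^4 ≈ 57.32 → fails here (LHS ≠ RHS)

Answer: A, C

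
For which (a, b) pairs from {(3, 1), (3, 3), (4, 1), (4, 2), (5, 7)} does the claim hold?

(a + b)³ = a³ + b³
Testing each pair:
(3, 1): LHS = 64, RHS = 28 → fails
(3, 3): LHS = 216, RHS = 54 → fails
(4, 1): LHS = 125, RHS = 65 → fails
(4, 2): LHS = 216, RHS = 72 → fails
(5, 7): LHS = 1728, RHS = 468 → fails

No pair satisfies the claim.

Answer: None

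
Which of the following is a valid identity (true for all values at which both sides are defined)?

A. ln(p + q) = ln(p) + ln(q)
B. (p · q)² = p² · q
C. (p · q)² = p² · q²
C

A: fails at (1, 1) — LHS = ln(2) ≈ 0.6931, RHS = 0.
B: fails at (2, 5) — LHS = 100, RHS = 20.
C: holds — e.g. at (4, 5), both sides equal 400.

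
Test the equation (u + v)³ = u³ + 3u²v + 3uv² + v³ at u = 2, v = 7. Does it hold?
Substituting u = 2, v = 7:

LHS = (2 + 7)³ = 729
RHS = 2³ + 3·2²·7 + 3·2·7² + 7³ = 729

LHS = RHS, so the equation holds at this point.

Answer: Holds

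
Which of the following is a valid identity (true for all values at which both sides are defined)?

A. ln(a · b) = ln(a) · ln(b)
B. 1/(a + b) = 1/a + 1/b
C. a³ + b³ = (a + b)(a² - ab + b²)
A: fails at (3, 3) — LHS = ln(9) ≈ 2.197, RHS = ln(3)² ≈ 1.207.
B: fails at (3, 5) — LHS = 1/8, RHS = 8/15.
C: holds — e.g. at (0, 1), both sides equal 1.

Answer: C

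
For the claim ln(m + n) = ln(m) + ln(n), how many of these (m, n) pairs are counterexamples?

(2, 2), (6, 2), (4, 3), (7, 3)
Testing each pair:
(2, 2): LHS = ln(4) ≈ 1.386, RHS = 2·ln(2) ≈ 1.386 → satisfies claim
(6, 2): LHS = ln(8) ≈ 2.079, RHS = ln(2) + ln(6) ≈ 2.485 → counterexample
(4, 3): LHS = ln(7) ≈ 1.946, RHS = ln(3) + ln(4) ≈ 2.485 → counterexample
(7, 3): LHS = ln(10) ≈ 2.303, RHS = ln(3) + ln(7) ≈ 3.045 → counterexample

That makes 3 counterexamples.

Answer: 3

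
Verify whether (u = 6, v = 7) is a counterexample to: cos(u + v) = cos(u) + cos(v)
Yes

Substituting u = 6, v = 7:
LHS = cos(6 + 7) = cos(13) ≈ 0.9074
RHS = cos(6) + cos(7) ≈ 1.714

Since LHS ≠ RHS, this pair disproves the claim.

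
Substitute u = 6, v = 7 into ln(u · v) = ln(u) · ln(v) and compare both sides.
LHS = ln(6 · 7) = ln(42) ≈ 3.738
RHS = ln(6) · ln(7) ≈ 3.487

LHS ≠ RHS (they differ by about 0.2511), so the equation does not hold here.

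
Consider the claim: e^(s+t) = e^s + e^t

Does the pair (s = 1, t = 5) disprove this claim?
Substituting s = 1, t = 5:
LHS = e^(1+5) = e^6 ≈ 403.4
RHS = e^1 + e^5 = e + e^5 ≈ 151.1

Since LHS ≠ RHS, this pair disproves the claim.

Answer: Yes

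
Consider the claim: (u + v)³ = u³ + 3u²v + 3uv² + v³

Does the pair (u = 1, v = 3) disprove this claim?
No

Substituting u = 1, v = 3:
LHS = (1 + 3)³ = 64
RHS = 1³ + 3·1²·3 + 3·1·3² + 3³ = 64

The sides agree, so this pair does not disprove the claim.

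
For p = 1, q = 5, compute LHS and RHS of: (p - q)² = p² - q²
LHS = (1 - 5)² = 16
RHS = 1² - 5² = -24

LHS ≠ RHS, so the equation does not hold here.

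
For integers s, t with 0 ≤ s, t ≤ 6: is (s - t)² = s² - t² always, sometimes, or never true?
Sometimes true

It holds at (s, t) = (6, 0) (both sides equal 36), but fails at (s, t) = (6, 4) (LHS = 4, RHS = 20).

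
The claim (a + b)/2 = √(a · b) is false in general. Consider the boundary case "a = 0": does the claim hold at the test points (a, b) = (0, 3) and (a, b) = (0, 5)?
No, fails at both test points

At (0, 3): LHS = 3/2 ≠ RHS = 0
At (0, 5): LHS = 5/2 ≠ RHS = 0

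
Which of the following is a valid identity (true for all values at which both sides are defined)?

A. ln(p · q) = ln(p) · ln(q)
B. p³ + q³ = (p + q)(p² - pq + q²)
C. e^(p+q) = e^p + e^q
B

A: fails at (3, 4) — LHS = ln(12) ≈ 2.485, RHS = ln(3)·ln(4) ≈ 1.523.
B: holds — e.g. at (6, 7), both sides equal 559.
C: fails at (1, 3) — LHS = e^4 ≈ 54.6, RHS = e + e^3 ≈ 22.8.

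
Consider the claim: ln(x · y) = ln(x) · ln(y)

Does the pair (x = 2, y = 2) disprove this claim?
Yes

Substituting x = 2, y = 2:
LHS = ln(2 · 2) = ln(4) ≈ 1.386
RHS = ln(2) · ln(2) = ln(2)² ≈ 0.4805

Since LHS ≠ RHS, this pair disproves the claim.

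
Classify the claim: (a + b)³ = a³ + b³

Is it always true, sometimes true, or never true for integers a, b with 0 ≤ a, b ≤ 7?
Sometimes true

It holds at (a, b) = (4, 0) (both sides equal 64), but fails at (a, b) = (1, 1) (LHS = 8, RHS = 2).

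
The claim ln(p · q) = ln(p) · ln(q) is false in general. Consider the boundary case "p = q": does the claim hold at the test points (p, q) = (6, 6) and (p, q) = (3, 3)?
No, fails at both test points

At (6, 6): LHS = ln(36) ≈ 3.584 ≠ RHS = ln(6)² ≈ 3.21
At (3, 3): LHS = ln(9) ≈ 2.197 ≠ RHS = ln(3)² ≈ 1.207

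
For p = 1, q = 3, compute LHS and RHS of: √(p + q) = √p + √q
LHS = √(1 + 3) = 2
RHS = √1 + √3 = 1 + √(3) ≈ 2.732

LHS ≠ RHS (they differ by about 0.7321), so the equation does not hold here.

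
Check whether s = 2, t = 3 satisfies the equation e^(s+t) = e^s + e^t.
Fails

Substituting s = 2, t = 3:

LHS = e^(2+3) = e^5 ≈ 148.4
RHS = e^2 + e^3 ≈ 27.47

LHS ≠ RHS, so the equation does not hold at this point.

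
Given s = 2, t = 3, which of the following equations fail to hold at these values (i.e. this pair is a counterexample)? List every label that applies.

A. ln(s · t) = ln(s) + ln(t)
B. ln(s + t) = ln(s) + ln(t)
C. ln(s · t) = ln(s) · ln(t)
B, C

Evaluating each claim at the given values:
A. LHS = ln(6) ≈ 1.792, RHS = ln(2) + ln(3) ≈ 1.792 → holds here (LHS = RHS)
B. LHS = ln(5) ≈ 1.609, RHS = ln(2) + ln(3) ≈ 1.792 → fails here (LHS ≠ RHS)
C. LHS = ln(6) ≈ 1.792, RHS = ln(2)·ln(3) ≈ 0.7615 → fails here (LHS ≠ RHS)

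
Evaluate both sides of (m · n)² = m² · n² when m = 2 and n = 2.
LHS = (2 · 2)² = 16
RHS = 2² · 2² = 16

LHS = RHS: the two sides agree.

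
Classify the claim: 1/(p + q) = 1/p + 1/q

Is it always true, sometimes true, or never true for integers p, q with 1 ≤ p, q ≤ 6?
The claim fails for every pair in the range. For instance at (p, q) = (3, 6): LHS = 1/9, RHS = 1/2.

Answer: Never true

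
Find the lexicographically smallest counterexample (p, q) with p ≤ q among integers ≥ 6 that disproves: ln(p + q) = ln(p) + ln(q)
(p, q) = (6, 6)

Substituting (6, 6) into the claim:
LHS = ln(6 + 6) = ln(12) ≈ 2.485
RHS = ln(6) + ln(6) = 2·ln(6) ≈ 3.584

Since LHS ≠ RHS, this pair disproves the claim, and no lexicographically smaller pair (p ≤ q, integers ≥ 6) does.

For instance (8, 10) is also a counterexample (LHS = ln(18) ≈ 2.89, RHS = ln(8) + ln(10) ≈ 4.382), but it's lexicographically larger.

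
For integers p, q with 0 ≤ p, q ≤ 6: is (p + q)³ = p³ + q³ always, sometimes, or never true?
Sometimes true

It holds at (p, q) = (0, 4) (both sides equal 64), but fails at (p, q) = (4, 1) (LHS = 125, RHS = 65).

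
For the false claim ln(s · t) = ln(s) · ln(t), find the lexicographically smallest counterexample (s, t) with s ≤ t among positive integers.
Substituting (1, 2) into the claim:
LHS = ln(1 · 2) = ln(2) ≈ 0.6931
RHS = ln(1) · ln(2) = 0

Since LHS ≠ RHS, this pair disproves the claim, and no lexicographically smaller pair (s ≤ t, positive integers) does.

For instance (5, 8) is also a counterexample (LHS = ln(40) ≈ 3.689, RHS = ln(5)·ln(8) ≈ 3.347), but it's lexicographically larger.

Answer: (s, t) = (1, 2)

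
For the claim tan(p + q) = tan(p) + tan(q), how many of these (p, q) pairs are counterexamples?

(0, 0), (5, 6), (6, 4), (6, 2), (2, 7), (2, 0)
4

Testing each pair:
(0, 0): LHS = 0, RHS = 0 → satisfies claim
(5, 6): LHS = tan(11) ≈ -226, RHS = tan(5) + tan(6) ≈ -3.672 → counterexample
(6, 4): LHS = tan(10) ≈ 0.6484, RHS = tan(6) + tan(4) ≈ 0.8668 → counterexample
(6, 2): LHS = tan(8) ≈ -6.8, RHS = tan(2) + tan(6) ≈ -2.476 → counterexample
(2, 7): LHS = tan(9) ≈ -0.4523, RHS = tan(2) + tan(7) ≈ -1.314 → counterexample
(2, 0): LHS = tan(2) ≈ -2.185, RHS = tan(2) ≈ -2.185 → satisfies claim

That makes 4 counterexamples.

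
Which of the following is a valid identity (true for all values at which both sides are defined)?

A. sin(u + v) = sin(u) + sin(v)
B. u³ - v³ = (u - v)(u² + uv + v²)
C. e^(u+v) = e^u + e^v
B

A: fails at (2, 4) — LHS = sin(6) ≈ -0.2794, RHS = sin(4) + sin(2) ≈ 0.1525.
B: holds — e.g. at (3, 3), both sides equal 0.
C: fails at (2, 2) — LHS = e^4 ≈ 54.6, RHS = 2·e^2 ≈ 14.78.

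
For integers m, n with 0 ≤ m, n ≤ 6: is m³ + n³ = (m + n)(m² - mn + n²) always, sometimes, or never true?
The identity holds for every pair in the range. For instance at (m, n) = (5, 3): both sides equal 152.

Answer: Always true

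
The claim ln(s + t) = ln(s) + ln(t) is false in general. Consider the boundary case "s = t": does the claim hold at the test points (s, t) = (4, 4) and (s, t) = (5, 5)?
No, fails at both test points

At (4, 4): LHS = ln(8) ≈ 2.079 ≠ RHS = 2·ln(4) ≈ 2.773
At (5, 5): LHS = ln(10) ≈ 2.303 ≠ RHS = 2·ln(5) ≈ 3.219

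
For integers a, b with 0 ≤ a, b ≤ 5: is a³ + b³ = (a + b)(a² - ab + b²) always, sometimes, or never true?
Always true

The identity holds for every pair in the range. For instance at (a, b) = (1, 0): both sides equal 1.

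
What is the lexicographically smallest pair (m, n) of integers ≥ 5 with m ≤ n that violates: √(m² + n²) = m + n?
(m, n) = (5, 5)

Substituting (5, 5) into the claim:
LHS = √(5² + 5²) = 5·√(2) ≈ 7.071
RHS = 5 + 5 = 10

Since LHS ≠ RHS, this pair disproves the claim, and no lexicographically smaller pair (m ≤ n, integers ≥ 5) does.

For instance (5, 6) is also a counterexample (LHS = √(61) ≈ 7.81, RHS = 11), but it's lexicographically larger.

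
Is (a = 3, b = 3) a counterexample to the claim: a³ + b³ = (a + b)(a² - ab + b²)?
No

Substituting a = 3, b = 3:
LHS = 3³ + 3³ = 54
RHS = (3 + 3)(3² - 3·3 + 3²) = 54

The sides agree, so this pair does not disprove the claim.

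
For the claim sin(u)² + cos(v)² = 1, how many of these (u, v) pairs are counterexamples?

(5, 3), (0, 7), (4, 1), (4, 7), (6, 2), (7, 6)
6

Testing each pair:
(5, 3): LHS = sin(5)² + cos(3)² ≈ 1.9, RHS = 1 → counterexample
(0, 7): LHS = cos(7)² ≈ 0.5684, RHS = 1 → counterexample
(4, 1): LHS = cos(1)² + sin(4)² ≈ 0.8647, RHS = 1 → counterexample
(4, 7): LHS = cos(7)² + sin(4)² ≈ 1.141, RHS = 1 → counterexample
(6, 2): LHS = sin(6)² + cos(2)² ≈ 0.2513, RHS = 1 → counterexample
(7, 6): LHS = sin(7)² + cos(6)² ≈ 1.354, RHS = 1 → counterexample

That makes 6 counterexamples.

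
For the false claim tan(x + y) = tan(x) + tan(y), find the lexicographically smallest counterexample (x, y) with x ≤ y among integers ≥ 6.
Substituting (6, 6) into the claim:
LHS = tan(6 + 6) = tan(12) ≈ -0.6359
RHS = tan(6) + tan(6) = 2·tan(6) ≈ -0.582

Since LHS ≠ RHS, this pair disproves the claim, and no lexicographically smaller pair (x ≤ y, integers ≥ 6) does.

For instance (6, 11) is also a counterexample (LHS = tan(17) ≈ 3.494, RHS = tan(11) + tan(6) ≈ -226.2), but it's lexicographically larger.

Answer: (x, y) = (6, 6)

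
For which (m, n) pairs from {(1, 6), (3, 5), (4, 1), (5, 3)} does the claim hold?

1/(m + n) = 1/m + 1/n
None

Testing each pair:
(1, 6): LHS = 1/7, RHS = 7/6 → fails
(3, 5): LHS = 1/8, RHS = 8/15 → fails
(4, 1): LHS = 1/5, RHS = 5/4 → fails
(5, 3): LHS = 1/8, RHS = 8/15 → fails

No pair satisfies the claim.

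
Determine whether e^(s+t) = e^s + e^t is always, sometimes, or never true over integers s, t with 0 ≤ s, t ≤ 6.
Never true

The claim fails for every pair in the range. For instance at (s, t) = (2, 1): LHS = e^3 ≈ 20.09, RHS = e + e^2 ≈ 10.11.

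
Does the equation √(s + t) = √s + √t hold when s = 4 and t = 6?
Fails

Substituting s = 4, t = 6:

LHS = √(4 + 6) = √(10) ≈ 3.162
RHS = √4 + √6 = 2 + √(6) ≈ 4.449

LHS ≠ RHS, so the equation does not hold at this point.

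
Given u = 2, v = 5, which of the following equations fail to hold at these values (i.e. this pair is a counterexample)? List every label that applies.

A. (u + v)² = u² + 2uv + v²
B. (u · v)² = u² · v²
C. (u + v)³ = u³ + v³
C

Evaluating each claim at the given values:
A. LHS = 49, RHS = 49 → holds here (LHS = RHS)
B. LHS = 100, RHS = 100 → holds here (LHS = RHS)
C. LHS = 343, RHS = 133 → fails here (LHS ≠ RHS)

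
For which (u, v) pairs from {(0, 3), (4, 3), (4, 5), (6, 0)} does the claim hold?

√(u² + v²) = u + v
Testing each pair:
(0, 3): LHS = 3, RHS = 3 → holds
(4, 3): LHS = 5, RHS = 7 → fails
(4, 5): LHS = √(41) ≈ 6.403, RHS = 9 → fails
(6, 0): LHS = 6, RHS = 6 → holds

2 of 4 pairs satisfy the claim.

Answer: (0, 3), (6, 0)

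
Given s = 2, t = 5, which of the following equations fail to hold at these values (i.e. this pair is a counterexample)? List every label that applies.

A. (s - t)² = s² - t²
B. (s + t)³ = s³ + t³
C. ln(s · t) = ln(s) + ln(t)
A, B

Evaluating each claim at the given values:
A. LHS = 9, RHS = -21 → fails here (LHS ≠ RHS)
B. LHS = 343, RHS = 133 → fails here (LHS ≠ RHS)
C. LHS = ln(10) ≈ 2.303, RHS = ln(2) + ln(5) ≈ 2.303 → holds here (LHS = RHS)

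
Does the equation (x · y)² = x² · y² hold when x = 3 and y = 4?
Substituting x = 3, y = 4:

LHS = (3 · 4)² = 144
RHS = 3² · 4² = 144

LHS = RHS, so the equation holds at this point.

Answer: Holds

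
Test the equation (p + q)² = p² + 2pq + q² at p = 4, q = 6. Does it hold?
Substituting p = 4, q = 6:

LHS = (4 + 6)² = 100
RHS = 4² + 2·4·6 + 6² = 100

LHS = RHS, so the equation holds at this point.

Answer: Holds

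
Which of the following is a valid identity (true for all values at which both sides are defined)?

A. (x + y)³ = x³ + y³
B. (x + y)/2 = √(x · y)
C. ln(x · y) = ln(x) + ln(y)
C

A: fails at (2, 4) — LHS = 216, RHS = 72.
B: fails at (2, 7) — LHS = 9/2, RHS = √(14) ≈ 3.742.
C: holds — e.g. at (5, 8), both sides equal ln(40) ≈ 3.689.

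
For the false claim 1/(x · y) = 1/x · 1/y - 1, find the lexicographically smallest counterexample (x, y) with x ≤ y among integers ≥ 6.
Substituting (6, 6) into the claim:
LHS = 1/(6 · 6) = 1/36
RHS = 1/6 · 1/6 - 1 = -35/36

Since LHS ≠ RHS, this pair disproves the claim, and no lexicographically smaller pair (x ≤ y, integers ≥ 6) does.

For instance (9, 13) is also a counterexample (LHS = 1/117, RHS = -116/117), but it's lexicographically larger.

Answer: (x, y) = (6, 6)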